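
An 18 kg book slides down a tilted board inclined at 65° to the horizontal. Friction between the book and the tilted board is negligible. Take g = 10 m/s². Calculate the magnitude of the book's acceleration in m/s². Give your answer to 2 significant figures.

9.1 m/s²

Resolving the weight along the incline: the component pulling the book down the slope is mg sin 65° = 18 × 10 × 0.9063 = 163.134 N, and the normal force is N = mg cos 65° = 18 × 10 × 0.4226 = 76.068 N.
With no friction the net force along the incline is 163.134 N, so a = g sin 65° = 163.134 / 18 = 9.0630 m/s².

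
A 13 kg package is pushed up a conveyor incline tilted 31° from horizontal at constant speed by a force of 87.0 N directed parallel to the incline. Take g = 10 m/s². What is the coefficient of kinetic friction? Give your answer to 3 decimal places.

0.180

At constant speed ΣF = 0 along the incline. The applied 87.0 N acts up the slope; the weight component mg sin 31° = 66.955 N and kinetic friction μN both act down the slope.
So 87.0 = 66.955 + μ × 111.432, giving μ = (87.0 − 66.955) / 111.432 = 0.1799.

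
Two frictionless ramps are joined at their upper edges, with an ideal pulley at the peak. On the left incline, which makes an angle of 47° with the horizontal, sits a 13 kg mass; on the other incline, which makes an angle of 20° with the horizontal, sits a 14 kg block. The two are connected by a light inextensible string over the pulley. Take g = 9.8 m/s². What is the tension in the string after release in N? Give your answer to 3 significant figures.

Resolve each weight along its own incline: the 13 kg mass has component 13 × 9.8 × sin 47° = 93.174 N down its slope, and the 14 kg mass has 14 × 9.8 × sin 20° = 46.925 N down its slope.
The 13 kg side's 93.174 N exceeds the other side's 46.925 N, so that mass slides down and the 14 kg mass slides up. Taking that direction as positive, Newton's second law for the whole system gives 93.174 − 46.925 = (13 + 14) a, so a = 46.249 / 27 = 1.7129 m/s².
For the 14 kg mass (up-slope positive): T − 46.925 = 14 × 1.7129, so T = 70.906 N.

70.9 N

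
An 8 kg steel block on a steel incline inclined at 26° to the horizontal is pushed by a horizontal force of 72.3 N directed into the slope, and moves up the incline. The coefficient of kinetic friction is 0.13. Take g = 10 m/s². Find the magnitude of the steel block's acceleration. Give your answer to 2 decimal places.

2.06 m/s²

The horizontal push has components F cos 26° = 72.3 × 0.8988 = 64.983 N up the incline and F sin 26° = 72.3 × 0.4384 = 31.696 N pressing into the surface.
The normal force is therefore N = mg cos 26° + F sin 26° = 71.904 + 31.696 = 103.600 N, and kinetic friction down the slope is μN = 0.13 × 103.600 = 13.468 N.
Along the incline: F cos 26° − mg sin 26° − μN = ma, so 64.983 − 35.072 − 13.468 = 8 a, giving a = 2.0554 m/s².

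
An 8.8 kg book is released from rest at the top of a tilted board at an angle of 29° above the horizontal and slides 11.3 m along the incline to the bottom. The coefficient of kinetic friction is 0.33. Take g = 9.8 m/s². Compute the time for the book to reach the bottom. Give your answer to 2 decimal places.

3.43 s

The weight component along the incline is mg sin 29° = 41.810 N and the normal force is N = mg cos 29° = 75.427 N.
Friction up the slope is f = μN = 0.33 × 75.427 = 24.891 N, so the net downslope force is 41.810 − 24.891 = 16.919 N and a = 16.919 / 8.8 = 1.9226 m/s².
Starting from rest, L = ½at², so t = √(2L/a) = √(2 × 11.3 / 1.9226) = 3.4285 s.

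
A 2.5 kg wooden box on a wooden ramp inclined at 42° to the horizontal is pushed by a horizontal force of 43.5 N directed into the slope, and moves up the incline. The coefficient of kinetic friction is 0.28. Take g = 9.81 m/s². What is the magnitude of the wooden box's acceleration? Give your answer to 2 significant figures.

1.1 m/s²

The horizontal push has components F cos 42° = 43.5 × 0.7431 = 32.325 N up the incline and F sin 42° = 43.5 × 0.6691 = 29.106 N pressing into the surface.
The normal force is therefore N = mg cos 42° + F sin 42° = 18.225 + 29.106 = 47.331 N, and kinetic friction down the slope is μN = 0.28 × 47.331 = 13.253 N.
Along the incline: F cos 42° − mg sin 42° − μN = ma, so 32.325 − 16.410 − 13.253 = 2.5 a, giving a = 1.0648 m/s².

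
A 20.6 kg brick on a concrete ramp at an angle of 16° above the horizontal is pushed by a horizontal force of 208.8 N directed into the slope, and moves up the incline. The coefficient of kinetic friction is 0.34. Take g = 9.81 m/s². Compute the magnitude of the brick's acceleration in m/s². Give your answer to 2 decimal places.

The horizontal push has components F cos 16° = 208.8 × 0.9613 = 200.719 N up the incline and F sin 16° = 208.8 × 0.2756 = 57.545 N pressing into the surface.
The normal force is therefore N = mg cos 16° + F sin 16° = 194.265 + 57.545 = 251.810 N, and kinetic friction down the slope is μN = 0.34 × 251.810 = 85.615 N.
Along the incline: F cos 16° − mg sin 16° − μN = ma, so 200.719 − 55.695 − 85.615 = 20.6 a, giving a = 2.8839 m/s².

2.88 m/s²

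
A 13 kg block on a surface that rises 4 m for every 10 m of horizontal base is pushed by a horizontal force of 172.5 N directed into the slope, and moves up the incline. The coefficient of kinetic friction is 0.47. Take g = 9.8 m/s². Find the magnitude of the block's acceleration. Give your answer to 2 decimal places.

2.09 m/s²

The horizontal push has components F cos 21.80° = 172.5 × 0.9285 = 160.166 N up the incline and F sin 21.80° = 172.5 × 0.3714 = 64.067 N pressing into the surface.
The normal force is therefore N = mg cos 21.80° + F sin 21.80° = 118.291 + 64.067 = 182.358 N, and kinetic friction down the slope is μN = 0.47 × 182.358 = 85.708 N.
Along the incline: F cos 21.80° − mg sin 21.80° − μN = ma, so 160.166 − 47.316 − 85.708 = 13 a, giving a = 2.0878 m/s².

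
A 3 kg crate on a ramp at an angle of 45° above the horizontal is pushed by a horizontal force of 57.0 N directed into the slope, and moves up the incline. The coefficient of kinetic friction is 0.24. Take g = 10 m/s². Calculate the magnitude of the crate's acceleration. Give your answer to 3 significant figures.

1.44 m/s²

The horizontal push has components F cos 45° = 57.0 × 0.7071 = 40.305 N up the incline and F sin 45° = 57.0 × 0.7071 = 40.305 N pressing into the surface.
The normal force is therefore N = mg cos 45° + F sin 45° = 21.213 + 40.305 = 61.518 N, and kinetic friction down the slope is μN = 0.24 × 61.518 = 14.764 N.
Along the incline: F cos 45° − mg sin 45° − μN = ma, so 40.305 − 21.213 − 14.764 = 3 a, giving a = 1.4427 m/s².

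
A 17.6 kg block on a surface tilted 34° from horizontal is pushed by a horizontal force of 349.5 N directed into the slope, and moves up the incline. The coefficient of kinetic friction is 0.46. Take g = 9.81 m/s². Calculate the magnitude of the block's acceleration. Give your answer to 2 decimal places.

The horizontal push has components F cos 34° = 349.5 × 0.8290 = 289.736 N up the incline and F sin 34° = 349.5 × 0.5592 = 195.440 N pressing into the surface.
The normal force is therefore N = mg cos 34° + F sin 34° = 143.132 + 195.440 = 338.572 N, and kinetic friction down the slope is μN = 0.46 × 338.572 = 155.743 N.
Along the incline: F cos 34° − mg sin 34° − μN = ma, so 289.736 − 96.549 − 155.743 = 17.6 a, giving a = 2.1275 m/s².

2.13 m/s²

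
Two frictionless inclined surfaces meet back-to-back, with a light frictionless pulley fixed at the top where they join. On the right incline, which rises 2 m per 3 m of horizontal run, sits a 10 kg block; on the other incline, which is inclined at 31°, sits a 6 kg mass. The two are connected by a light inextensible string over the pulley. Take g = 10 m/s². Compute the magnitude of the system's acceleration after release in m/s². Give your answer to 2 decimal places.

Resolve each weight along its own incline: the 10 kg mass has component 10 × 10 × sin 33.69° = 55.470 N down its slope, and the 6 kg mass has 6 × 10 × sin 31° = 30.902 N down its slope.
The 10 kg side's 55.470 N exceeds the other side's 30.902 N, so that mass slides down and the 6 kg mass slides up. Taking that direction as positive, Newton's second law for the whole system gives 55.470 − 30.902 = (10 + 6) a, so a = 24.568 / 16 = 1.5355 m/s².

1.54 m/s²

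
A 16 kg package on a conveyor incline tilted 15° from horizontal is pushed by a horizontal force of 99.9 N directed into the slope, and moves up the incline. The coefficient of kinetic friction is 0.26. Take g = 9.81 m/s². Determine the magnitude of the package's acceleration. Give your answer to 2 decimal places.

0.61 m/s²

The horizontal push has components F cos 15° = 99.9 × 0.9659 = 96.493 N up the incline and F sin 15° = 99.9 × 0.2588 = 25.854 N pressing into the surface.
The normal force is therefore N = mg cos 15° + F sin 15° = 151.608 + 25.854 = 177.462 N, and kinetic friction down the slope is μN = 0.26 × 177.462 = 46.140 N.
Along the incline: F cos 15° − mg sin 15° − μN = ma, so 96.493 − 40.621 − 46.140 = 16 a, giving a = 0.6082 m/s².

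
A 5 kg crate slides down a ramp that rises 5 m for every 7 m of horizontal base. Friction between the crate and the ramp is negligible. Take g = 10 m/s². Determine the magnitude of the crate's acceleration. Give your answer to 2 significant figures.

5.8 m/s²

Resolving the weight along the incline: the component pulling the crate down the slope is mg sin 35.54° = 5 × 10 × 0.5812 = 29.060 N, and the normal force is N = mg cos 35.54° = 5 × 10 × 0.8137 = 40.685 N.
With no friction the net force along the incline is 29.060 N, so a = g sin 35.54° = 29.060 / 5 = 5.8120 m/s².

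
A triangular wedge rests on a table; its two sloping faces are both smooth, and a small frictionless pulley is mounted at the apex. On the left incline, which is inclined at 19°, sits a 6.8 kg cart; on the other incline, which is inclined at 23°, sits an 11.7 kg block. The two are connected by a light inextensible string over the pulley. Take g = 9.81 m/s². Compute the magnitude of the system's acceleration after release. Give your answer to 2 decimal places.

Resolve each weight along its own incline: the 6.8 kg mass has component 6.8 × 9.81 × sin 19° = 21.718 N down its slope, and the 11.7 kg mass has 11.7 × 9.81 × sin 23° = 44.847 N down its slope.
The 11.7 kg side's 44.847 N exceeds the other side's 21.718 N, so that mass slides down and the 6.8 kg mass slides up. Taking that direction as positive, Newton's second law for the whole system gives 44.847 − 21.718 = (6.8 + 11.7) a, so a = 23.129 / 18.5 = 1.2502 m/s².

1.25 m/s²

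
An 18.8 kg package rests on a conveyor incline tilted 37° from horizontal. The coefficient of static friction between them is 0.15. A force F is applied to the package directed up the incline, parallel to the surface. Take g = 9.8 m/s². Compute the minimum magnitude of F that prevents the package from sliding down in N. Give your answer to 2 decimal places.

The normal force is N = mg cos 37° = 147.141 N. With F at its minimum the package is on the verge of sliding down, so static friction is at its maximum μ_s N = 0.15 × 147.141 = 22.071 N and acts up the slope.
Equilibrium along the incline: F + μ_s N = mg sin 37°, so F = 110.878 − 22.071 = 88.807 N.

88.81 N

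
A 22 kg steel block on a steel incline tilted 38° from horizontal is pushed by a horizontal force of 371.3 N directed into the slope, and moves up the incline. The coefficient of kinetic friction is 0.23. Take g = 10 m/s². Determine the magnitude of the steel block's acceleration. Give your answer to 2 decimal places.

The horizontal push has components F cos 38° = 371.3 × 0.7880 = 292.584 N up the incline and F sin 38° = 371.3 × 0.6157 = 228.609 N pressing into the surface.
The normal force is therefore N = mg cos 38° + F sin 38° = 173.360 + 228.609 = 401.969 N, and kinetic friction down the slope is μN = 0.23 × 401.969 = 92.453 N.
Along the incline: F cos 38° − mg sin 38° − μN = ma, so 292.584 − 135.454 − 92.453 = 22 a, giving a = 2.9399 m/s².

2.94 m/s²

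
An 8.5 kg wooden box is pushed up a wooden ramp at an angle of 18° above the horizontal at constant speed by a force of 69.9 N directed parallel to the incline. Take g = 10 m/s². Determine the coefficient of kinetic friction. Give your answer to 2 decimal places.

0.54

At constant speed ΣF = 0 along the incline. The applied 69.9 N acts up the slope; the weight component mg sin 18° = 26.266 N and kinetic friction μN both act down the slope.
So 69.9 = 26.266 + μ × 80.840, giving μ = (69.9 − 26.266) / 80.840 = 0.5398.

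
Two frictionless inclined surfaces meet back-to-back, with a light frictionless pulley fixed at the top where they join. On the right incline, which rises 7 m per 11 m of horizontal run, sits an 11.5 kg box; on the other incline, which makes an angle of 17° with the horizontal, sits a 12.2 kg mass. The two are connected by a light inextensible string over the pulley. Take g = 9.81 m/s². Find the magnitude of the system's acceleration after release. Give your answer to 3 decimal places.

1.079 m/s²

Resolve each weight along its own incline: the 11.5 kg mass has component 11.5 × 9.81 × sin 32.47° = 60.568 N down its slope, and the 12.2 kg mass has 12.2 × 9.81 × sin 17° = 34.992 N down its slope.
The 11.5 kg side's 60.568 N exceeds the other side's 34.992 N, so that mass slides down and the 12.2 kg mass slides up. Taking that direction as positive, Newton's second law for the whole system gives 60.568 − 34.992 = (11.5 + 12.2) a, so a = 25.576 / 23.7 = 1.0792 m/s².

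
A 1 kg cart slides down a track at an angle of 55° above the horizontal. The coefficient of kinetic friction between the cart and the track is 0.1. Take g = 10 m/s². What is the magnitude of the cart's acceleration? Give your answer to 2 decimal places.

Resolving the weight along the incline: the component pulling the cart down the slope is mg sin 55° = 1 × 10 × 0.8192 = 8.192 N, and the normal force is N = mg cos 55° = 1 × 10 × 0.5736 = 5.736 N.
Kinetic friction acts up the slope with magnitude f = μN = 0.1 × 5.736 = 0.574 N.
Net force along the incline is 8.192 − 0.574 = 7.618 N, so a = 7.618 / 1 = 7.6180 m/s².

7.62 m/s²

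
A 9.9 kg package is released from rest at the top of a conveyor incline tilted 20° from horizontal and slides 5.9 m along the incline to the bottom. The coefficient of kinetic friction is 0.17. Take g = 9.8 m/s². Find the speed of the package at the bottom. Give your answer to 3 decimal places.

The weight component along the incline is mg sin 20° = 33.183 N and the normal force is N = mg cos 20° = 91.169 N.
Friction up the slope is f = μN = 0.17 × 91.169 = 15.499 N, so the net downslope force is 33.183 − 15.499 = 17.684 N and a = 17.684 / 9.9 = 1.7863 m/s².
Starting from rest over a distance of 5.9 m, v² = 2aL = 2 × 1.7863 × 5.9 = 21.0783, so v = 4.5911 m/s.

4.591 m/s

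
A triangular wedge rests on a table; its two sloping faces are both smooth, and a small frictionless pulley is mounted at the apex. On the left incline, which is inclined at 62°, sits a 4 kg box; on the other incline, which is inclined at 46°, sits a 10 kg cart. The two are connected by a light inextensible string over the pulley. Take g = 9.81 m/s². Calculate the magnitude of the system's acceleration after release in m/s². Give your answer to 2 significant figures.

2.6 m/s²

Resolve each weight along its own incline: the 4 kg mass has component 4 × 9.81 × sin 62° = 34.647 N down its slope, and the 10 kg mass has 10 × 9.81 × sin 46° = 70.567 N down its slope.
The 10 kg side's 70.567 N exceeds the other side's 34.647 N, so that mass slides down and the 4 kg mass slides up. Taking that direction as positive, Newton's second law for the whole system gives 70.567 − 34.647 = (4 + 10) a, so a = 35.920 / 14 = 2.5657 m/s².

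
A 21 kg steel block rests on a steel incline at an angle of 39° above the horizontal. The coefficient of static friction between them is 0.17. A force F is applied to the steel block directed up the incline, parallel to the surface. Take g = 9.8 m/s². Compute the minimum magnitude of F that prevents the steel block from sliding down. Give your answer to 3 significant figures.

The normal force is N = mg cos 39° = 159.937 N. With F at its minimum the steel block is on the verge of sliding down, so static friction is at its maximum μ_s N = 0.17 × 159.937 = 27.189 N and acts up the slope.
Equilibrium along the incline: F + μ_s N = mg sin 39°, so F = 129.514 − 27.189 = 102.325 N.

102 N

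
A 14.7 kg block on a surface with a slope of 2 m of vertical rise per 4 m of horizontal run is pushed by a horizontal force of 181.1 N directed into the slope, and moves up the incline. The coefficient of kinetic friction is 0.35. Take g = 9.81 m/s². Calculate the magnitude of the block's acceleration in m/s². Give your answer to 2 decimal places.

1.63 m/s²

The horizontal push has components F cos 26.57° = 181.1 × 0.8944 = 161.976 N up the incline and F sin 26.57° = 181.1 × 0.4472 = 80.988 N pressing into the surface.
The normal force is therefore N = mg cos 26.57° + F sin 26.57° = 128.979 + 80.988 = 209.967 N, and kinetic friction down the slope is μN = 0.35 × 209.967 = 73.488 N.
Along the incline: F cos 26.57° − mg sin 26.57° − μN = ma, so 161.976 − 64.489 − 73.488 = 14.7 a, giving a = 1.6326 m/s².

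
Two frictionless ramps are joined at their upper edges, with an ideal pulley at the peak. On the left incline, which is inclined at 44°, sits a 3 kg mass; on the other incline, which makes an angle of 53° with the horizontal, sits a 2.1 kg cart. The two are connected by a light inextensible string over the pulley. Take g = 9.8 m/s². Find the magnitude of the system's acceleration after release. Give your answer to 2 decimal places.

0.78 m/s²

Resolve each weight along its own incline: the 3 kg mass has component 3 × 9.8 × sin 44° = 20.423 N down its slope, and the 2.1 kg mass has 2.1 × 9.8 × sin 53° = 16.436 N down its slope.
The 3 kg side's 20.423 N exceeds the other side's 16.436 N, so that mass slides down and the 2.1 kg mass slides up. Taking that direction as positive, Newton's second law for the whole system gives 20.423 − 16.436 = (3 + 2.1) a, so a = 3.987 / 5.1 = 0.7818 m/s².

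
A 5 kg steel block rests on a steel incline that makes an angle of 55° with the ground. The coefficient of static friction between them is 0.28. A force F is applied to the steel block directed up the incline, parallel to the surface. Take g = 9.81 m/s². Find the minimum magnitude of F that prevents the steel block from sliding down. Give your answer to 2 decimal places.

The normal force is N = mg cos 55° = 28.134 N. With F at its minimum the steel block is on the verge of sliding down, so static friction is at its maximum μ_s N = 0.28 × 28.134 = 7.878 N and acts up the slope.
Equilibrium along the incline: F + μ_s N = mg sin 55°, so F = 40.179 − 7.878 = 32.301 N.

32.30 N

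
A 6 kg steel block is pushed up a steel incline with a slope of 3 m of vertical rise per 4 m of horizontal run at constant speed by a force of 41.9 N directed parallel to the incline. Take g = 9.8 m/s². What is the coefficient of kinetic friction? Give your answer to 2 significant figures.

0.14

At constant speed ΣF = 0 along the incline. The applied 41.9 N acts up the slope; the weight component mg sin 36.87° = 35.280 N and kinetic friction μN both act down the slope.
So 41.9 = 35.280 + μ × 47.040, giving μ = (41.9 − 35.280) / 47.040 = 0.1407.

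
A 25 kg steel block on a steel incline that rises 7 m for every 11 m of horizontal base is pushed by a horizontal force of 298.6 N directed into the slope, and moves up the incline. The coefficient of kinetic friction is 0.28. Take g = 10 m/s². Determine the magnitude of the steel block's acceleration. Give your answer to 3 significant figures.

0.550 m/s²

The horizontal push has components F cos 32.47° = 298.6 × 0.8437 = 251.929 N up the incline and F sin 32.47° = 298.6 × 0.5369 = 160.318 N pressing into the surface.
The normal force is therefore N = mg cos 32.47° + F sin 32.47° = 210.925 + 160.318 = 371.243 N, and kinetic friction down the slope is μN = 0.28 × 371.243 = 103.948 N.
Along the incline: F cos 32.47° − mg sin 32.47° − μN = ma, so 251.929 − 134.225 − 103.948 = 25 a, giving a = 0.5502 m/s².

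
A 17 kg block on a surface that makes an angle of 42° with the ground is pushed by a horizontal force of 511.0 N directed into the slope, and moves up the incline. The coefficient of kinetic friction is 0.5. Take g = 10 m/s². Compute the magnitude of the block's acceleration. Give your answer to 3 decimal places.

1.874 m/s²

The horizontal push has components F cos 42° = 511.0 × 0.7431 = 379.724 N up the incline and F sin 42° = 511.0 × 0.6691 = 341.910 N pressing into the surface.
The normal force is therefore N = mg cos 42° + F sin 42° = 126.327 + 341.910 = 468.237 N, and kinetic friction down the slope is μN = 0.5 × 468.237 = 234.119 N.
Along the incline: F cos 42° − mg sin 42° − μN = ma, so 379.724 − 113.747 − 234.119 = 17 a, giving a = 1.8740 m/s².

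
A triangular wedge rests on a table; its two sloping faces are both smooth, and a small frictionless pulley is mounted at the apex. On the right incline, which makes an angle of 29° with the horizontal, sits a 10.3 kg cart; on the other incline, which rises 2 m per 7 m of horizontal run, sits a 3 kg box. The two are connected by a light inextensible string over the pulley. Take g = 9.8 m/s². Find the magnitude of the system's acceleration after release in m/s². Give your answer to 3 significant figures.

Resolve each weight along its own incline: the 10.3 kg mass has component 10.3 × 9.8 × sin 29° = 48.937 N down its slope, and the 3 kg mass has 3 × 9.8 × sin 15.95° = 8.077 N down its slope.
The 10.3 kg side's 48.937 N exceeds the other side's 8.077 N, so that mass slides down and the 3 kg mass slides up. Taking that direction as positive, Newton's second law for the whole system gives 48.937 − 8.077 = (10.3 + 3) a, so a = 40.860 / 13.3 = 3.0722 m/s².

3.07 m/s²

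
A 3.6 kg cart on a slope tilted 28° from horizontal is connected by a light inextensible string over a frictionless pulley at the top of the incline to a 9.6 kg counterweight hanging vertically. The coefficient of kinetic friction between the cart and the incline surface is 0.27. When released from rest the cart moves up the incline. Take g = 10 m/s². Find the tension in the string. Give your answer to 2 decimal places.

For the cart on the incline: the weight component along the slope is m₁g sin 28° = 3.6 × 10 × 0.4695 = 16.902 N and the normal force is N = m₁g cos 28° = 31.786 N.
Kinetic friction opposes the cart's motion up the incline: f = μN = 0.27 × 31.786 = 8.582 N acting down the slope.
Newton's second law for the cart (up-slope positive): T − 16.902 − 8.582 = 3.6 a. For the hanging counterweight (downward positive): 9.6 × 10 − T = 9.6 a.
Adding the two equations eliminates T: 70.516 = 13.2 a, so a = 5.3421 m/s².
Then from the hanging counterweight's equation, T = 9.6 × (10 − 5.3421) = 44.716 N.

44.72 N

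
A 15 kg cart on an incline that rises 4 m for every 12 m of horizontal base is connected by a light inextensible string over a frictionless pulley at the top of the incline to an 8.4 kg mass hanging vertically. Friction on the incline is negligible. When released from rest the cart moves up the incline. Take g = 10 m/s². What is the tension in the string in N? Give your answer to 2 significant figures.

71 N

For the cart on the incline: the weight component along the slope is m₁g sin 18.43° = 15 × 10 × 0.3162 = 47.430 N and the normal force is N = m₁g cos 18.43° = 142.302 N.
Newton's second law for the cart (up-slope positive): T − 47.430 = 15 a. For the hanging mass (downward positive): 8.4 × 10 − T = 8.4 a.
Adding the two equations eliminates T: 36.570 = 23.4 a, so a = 1.5628 m/s².
Then from the hanging mass's equation, T = 8.4 × (10 − 1.5628) = 70.872 N.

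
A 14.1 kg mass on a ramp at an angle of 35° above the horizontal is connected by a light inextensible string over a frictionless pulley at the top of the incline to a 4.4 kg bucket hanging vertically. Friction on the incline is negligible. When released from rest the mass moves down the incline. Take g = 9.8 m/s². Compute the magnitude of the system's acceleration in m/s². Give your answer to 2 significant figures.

2.0 m/s²

For the mass on the incline: the weight component along the slope is m₁g sin 35° = 14.1 × 9.8 × 0.5736 = 79.260 N and the normal force is N = m₁g cos 35° = 113.190 N.
Newton's second law for the mass (down-slope positive): 79.260 − T = 14.1 a. For the hanging bucket (upward positive): T − 4.4 × 9.8 = 4.4 a.
Adding the two equations eliminates T: 36.140 = 18.5 a, so a = 1.9535 m/s².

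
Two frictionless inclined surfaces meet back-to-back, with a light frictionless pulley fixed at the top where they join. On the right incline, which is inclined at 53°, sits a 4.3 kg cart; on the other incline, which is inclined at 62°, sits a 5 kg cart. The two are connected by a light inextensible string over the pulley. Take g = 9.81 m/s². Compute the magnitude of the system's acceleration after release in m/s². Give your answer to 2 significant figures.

1.0 m/s²

Resolve each weight along its own incline: the 4.3 kg mass has component 4.3 × 9.81 × sin 53° = 33.689 N down its slope, and the 5 kg mass has 5 × 9.81 × sin 62° = 43.309 N down its slope.
The 5 kg side's 43.309 N exceeds the other side's 33.689 N, so that mass slides down and the 4.3 kg mass slides up. Taking that direction as positive, Newton's second law for the whole system gives 43.309 − 33.689 = (4.3 + 5) a, so a = 9.620 / 9.3 = 1.0344 m/s².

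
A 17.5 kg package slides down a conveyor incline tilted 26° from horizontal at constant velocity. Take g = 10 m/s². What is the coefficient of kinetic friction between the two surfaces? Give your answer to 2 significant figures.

At constant velocity the net force along the incline is zero: mg sin 26° = μ mg cos 26°.
So μ = tan 26° = 0.4384 / 0.8988 = 0.4878.

0.49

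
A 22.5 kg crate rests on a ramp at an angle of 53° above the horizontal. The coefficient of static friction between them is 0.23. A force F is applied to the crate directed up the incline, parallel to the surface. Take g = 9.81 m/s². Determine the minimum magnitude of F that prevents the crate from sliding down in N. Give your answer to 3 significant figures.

146 N

The normal force is N = mg cos 53° = 132.836 N. With F at its minimum the crate is on the verge of sliding down, so static friction is at its maximum μ_s N = 0.23 × 132.836 = 30.552 N and acts up the slope.
Equilibrium along the incline: F + μ_s N = mg sin 53°, so F = 176.279 − 30.552 = 145.727 N.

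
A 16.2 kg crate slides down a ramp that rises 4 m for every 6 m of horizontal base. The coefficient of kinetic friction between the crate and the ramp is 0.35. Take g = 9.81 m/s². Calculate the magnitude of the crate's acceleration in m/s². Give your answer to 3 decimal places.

Resolving the weight along the incline: the component pulling the crate down the slope is mg sin 33.69° = 16.2 × 9.81 × 0.5547 = 88.154 N, and the normal force is N = mg cos 33.69° = 16.2 × 9.81 × 0.8321 = 132.239 N.
Kinetic friction acts up the slope with magnitude f = μN = 0.35 × 132.239 = 46.284 N.
Net force along the incline is 88.154 − 46.284 = 41.870 N, so a = 41.870 / 16.2 = 2.5846 m/s².

2.585 m/s²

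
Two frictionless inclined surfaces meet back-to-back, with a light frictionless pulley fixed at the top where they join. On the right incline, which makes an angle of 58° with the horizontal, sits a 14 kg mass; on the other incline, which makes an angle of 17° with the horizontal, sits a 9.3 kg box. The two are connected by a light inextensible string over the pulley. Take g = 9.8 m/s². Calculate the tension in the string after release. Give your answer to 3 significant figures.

Resolve each weight along its own incline: the 14 kg mass has component 14 × 9.8 × sin 58° = 116.352 N down its slope, and the 9.3 kg mass has 9.3 × 9.8 × sin 17° = 26.647 N down its slope.
The 14 kg side's 116.352 N exceeds the other side's 26.647 N, so that mass slides down and the 9.3 kg mass slides up. Taking that direction as positive, Newton's second law for the whole system gives 116.352 − 26.647 = (14 + 9.3) a, so a = 89.705 / 23.3 = 3.8500 m/s².
For the 9.3 kg mass (up-slope positive): T − 26.647 = 9.3 × 3.8500, so T = 62.452 N.

62.5 N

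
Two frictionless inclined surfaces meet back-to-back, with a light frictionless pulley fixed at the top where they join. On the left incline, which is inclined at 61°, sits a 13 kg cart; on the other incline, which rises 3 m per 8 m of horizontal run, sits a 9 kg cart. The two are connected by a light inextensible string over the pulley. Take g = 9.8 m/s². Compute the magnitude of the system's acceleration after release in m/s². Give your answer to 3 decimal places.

Resolve each weight along its own incline: the 13 kg mass has component 13 × 9.8 × sin 61° = 111.427 N down its slope, and the 9 kg mass has 9 × 9.8 × sin 20.56° = 30.969 N down its slope.
The 13 kg side's 111.427 N exceeds the other side's 30.969 N, so that mass slides down and the 9 kg mass slides up. Taking that direction as positive, Newton's second law for the whole system gives 111.427 − 30.969 = (13 + 9) a, so a = 80.458 / 22 = 3.6572 m/s².

3.657 m/s²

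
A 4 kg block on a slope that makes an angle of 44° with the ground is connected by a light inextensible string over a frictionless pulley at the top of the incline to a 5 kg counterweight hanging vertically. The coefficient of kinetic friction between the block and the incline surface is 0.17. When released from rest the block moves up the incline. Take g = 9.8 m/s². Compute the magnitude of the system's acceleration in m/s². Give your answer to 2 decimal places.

1.89 m/s²

For the block on the incline: the weight component along the slope is m₁g sin 44° = 4 × 9.8 × 0.6947 = 27.232 N and the normal force is N = m₁g cos 44° = 28.198 N.
Kinetic friction opposes the block's motion up the incline: f = μN = 0.17 × 28.198 = 4.794 N acting down the slope.
Newton's second law for the block (up-slope positive): T − 27.232 − 4.794 = 4 a. For the hanging counterweight (downward positive): 5 × 9.8 − T = 5 a.
Adding the two equations eliminates T: 16.974 = 9 a, so a = 1.8860 m/s².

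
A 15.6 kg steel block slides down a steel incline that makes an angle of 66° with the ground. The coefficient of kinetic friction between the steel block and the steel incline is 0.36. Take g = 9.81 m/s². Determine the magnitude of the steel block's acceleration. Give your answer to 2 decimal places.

Resolving the weight along the incline: the component pulling the steel block down the slope is mg sin 66° = 15.6 × 9.81 × 0.9135 = 139.798 N, and the normal force is N = mg cos 66° = 15.6 × 9.81 × 0.4067 = 62.240 N.
Kinetic friction acts up the slope with magnitude f = μN = 0.36 × 62.240 = 22.406 N.
Net force along the incline is 139.798 − 22.406 = 117.392 N, so a = 117.392 / 15.6 = 7.5251 m/s².

7.53 m/s²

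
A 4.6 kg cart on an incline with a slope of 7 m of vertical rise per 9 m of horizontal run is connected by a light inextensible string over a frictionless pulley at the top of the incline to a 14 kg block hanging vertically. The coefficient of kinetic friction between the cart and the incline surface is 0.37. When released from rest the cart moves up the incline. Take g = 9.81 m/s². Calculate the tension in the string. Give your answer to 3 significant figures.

64.7 N

For the cart on the incline: the weight component along the slope is m₁g sin 37.87° = 4.6 × 9.81 × 0.6139 = 27.703 N and the normal force is N = m₁g cos 37.87° = 35.620 N.
Kinetic friction opposes the cart's motion up the incline: f = μN = 0.37 × 35.620 = 13.179 N acting down the slope.
Newton's second law for the cart (up-slope positive): T − 27.703 − 13.179 = 4.6 a. For the hanging block (downward positive): 14 × 9.81 − T = 14 a.
Adding the two equations eliminates T: 96.458 = 18.6 a, so a = 5.1859 m/s².
Then from the hanging block's equation, T = 14 × (9.81 − 5.1859) = 64.737 N.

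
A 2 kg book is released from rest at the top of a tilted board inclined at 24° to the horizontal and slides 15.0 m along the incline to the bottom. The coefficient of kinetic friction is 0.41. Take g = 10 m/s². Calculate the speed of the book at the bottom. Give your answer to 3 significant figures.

3.11 m/s

The weight component along the incline is mg sin 24° = 8.135 N and the normal force is N = mg cos 24° = 18.271 N.
Friction up the slope is f = μN = 0.41 × 18.271 = 7.491 N, so the net downslope force is 8.135 − 7.491 = 0.644 N and a = 0.644 / 2 = 0.3220 m/s².
Starting from rest over a distance of 15.0 m, v² = 2aL = 2 × 0.3220 × 15.0 = 9.6600, so v = 3.1081 m/s.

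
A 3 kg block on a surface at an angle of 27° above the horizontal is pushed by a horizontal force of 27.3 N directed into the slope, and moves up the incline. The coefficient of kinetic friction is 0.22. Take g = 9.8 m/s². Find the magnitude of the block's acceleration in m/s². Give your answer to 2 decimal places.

The horizontal push has components F cos 27° = 27.3 × 0.8910 = 24.324 N up the incline and F sin 27° = 27.3 × 0.4540 = 12.394 N pressing into the surface.
The normal force is therefore N = mg cos 27° + F sin 27° = 26.195 + 12.394 = 38.589 N, and kinetic friction down the slope is μN = 0.22 × 38.589 = 8.490 N.
Along the incline: F cos 27° − mg sin 27° − μN = ma, so 24.324 − 13.348 − 8.490 = 3 a, giving a = 0.8287 m/s².

0.83 m/s²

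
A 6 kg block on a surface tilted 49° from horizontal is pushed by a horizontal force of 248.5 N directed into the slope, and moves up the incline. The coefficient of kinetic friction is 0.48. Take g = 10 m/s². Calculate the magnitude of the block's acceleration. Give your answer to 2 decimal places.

The horizontal push has components F cos 49° = 248.5 × 0.6561 = 163.041 N up the incline and F sin 49° = 248.5 × 0.7547 = 187.543 N pressing into the surface.
The normal force is therefore N = mg cos 49° + F sin 49° = 39.366 + 187.543 = 226.909 N, and kinetic friction down the slope is μN = 0.48 × 226.909 = 108.916 N.
Along the incline: F cos 49° − mg sin 49° − μN = ma, so 163.041 − 45.282 − 108.916 = 6 a, giving a = 1.4738 m/s².

1.47 m/s²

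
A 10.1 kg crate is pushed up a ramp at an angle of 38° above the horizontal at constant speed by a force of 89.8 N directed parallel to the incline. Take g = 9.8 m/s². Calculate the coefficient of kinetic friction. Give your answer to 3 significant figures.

0.370

At constant speed ΣF = 0 along the incline. The applied 89.8 N acts up the slope; the weight component mg sin 38° = 60.938 N and kinetic friction μN both act down the slope.
So 89.8 = 60.938 + μ × 77.997, giving μ = (89.8 − 60.938) / 77.997 = 0.3700.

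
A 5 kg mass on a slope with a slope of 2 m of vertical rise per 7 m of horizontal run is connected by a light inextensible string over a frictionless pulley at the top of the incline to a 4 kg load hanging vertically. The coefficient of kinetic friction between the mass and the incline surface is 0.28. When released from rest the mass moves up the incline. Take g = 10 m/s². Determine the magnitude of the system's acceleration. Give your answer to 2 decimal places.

1.42 m/s²

For the mass on the incline: the weight component along the slope is m₁g sin 15.95° = 5 × 10 × 0.2747 = 13.735 N and the normal force is N = m₁g cos 15.95° = 48.076 N.
Kinetic friction opposes the mass's motion up the incline: f = μN = 0.28 × 48.076 = 13.461 N acting down the slope.
Newton's second law for the mass (up-slope positive): T − 13.735 − 13.461 = 5 a. For the hanging load (downward positive): 4 × 10 − T = 4 a.
Adding the two equations eliminates T: 12.804 = 9 a, so a = 1.4227 m/s².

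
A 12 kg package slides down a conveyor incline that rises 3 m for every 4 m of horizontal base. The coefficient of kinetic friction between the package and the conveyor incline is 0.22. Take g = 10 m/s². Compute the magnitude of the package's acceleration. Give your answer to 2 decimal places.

4.24 m/s²

Resolving the weight along the incline: the component pulling the package down the slope is mg sin 36.87° = 12 × 10 × 0.6000 = 72.000 N, and the normal force is N = mg cos 36.87° = 12 × 10 × 0.8000 = 96.000 N.
Kinetic friction acts up the slope with magnitude f = μN = 0.22 × 96.000 = 21.120 N.
Net force along the incline is 72.000 − 21.120 = 50.880 N, so a = 50.880 / 12 = 4.2400 m/s².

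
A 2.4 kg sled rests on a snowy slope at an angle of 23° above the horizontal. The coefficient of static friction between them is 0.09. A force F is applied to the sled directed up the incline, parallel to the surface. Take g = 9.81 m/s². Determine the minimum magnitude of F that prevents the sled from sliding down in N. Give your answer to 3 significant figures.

The normal force is N = mg cos 23° = 21.672 N. With F at its minimum the sled is on the verge of sliding down, so static friction is at its maximum μ_s N = 0.09 × 21.672 = 1.950 N and acts up the slope.
Equilibrium along the incline: F + μ_s N = mg sin 23°, so F = 9.199 − 1.950 = 7.249 N.

7.25 N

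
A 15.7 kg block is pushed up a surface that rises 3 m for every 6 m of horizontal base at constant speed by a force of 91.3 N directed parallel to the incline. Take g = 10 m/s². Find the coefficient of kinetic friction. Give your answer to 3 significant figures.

0.150

At constant speed ΣF = 0 along the incline. The applied 91.3 N acts up the slope; the weight component mg sin 26.57° = 70.213 N and kinetic friction μN both act down the slope.
So 91.3 = 70.213 + μ × 140.425, giving μ = (91.3 − 70.213) / 140.425 = 0.1502.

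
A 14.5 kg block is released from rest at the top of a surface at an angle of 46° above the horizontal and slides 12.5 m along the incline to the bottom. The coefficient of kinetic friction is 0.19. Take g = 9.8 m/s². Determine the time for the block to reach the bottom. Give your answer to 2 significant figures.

2.1 s

The weight component along the incline is mg sin 46° = 102.218 N and the normal force is N = mg cos 46° = 98.711 N.
Friction up the slope is f = μN = 0.19 × 98.711 = 18.755 N, so the net downslope force is 102.218 − 18.755 = 83.463 N and a = 83.463 / 14.5 = 5.7561 m/s².
Starting from rest, L = ½at², so t = √(2L/a) = √(2 × 12.5 / 5.7561) = 2.0840 s.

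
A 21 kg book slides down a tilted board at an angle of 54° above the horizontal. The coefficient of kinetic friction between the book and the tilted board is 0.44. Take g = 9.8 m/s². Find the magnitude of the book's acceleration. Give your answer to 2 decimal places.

5.39 m/s²

Resolving the weight along the incline: the component pulling the book down the slope is mg sin 54° = 21 × 9.8 × 0.8090 = 166.492 N, and the normal force is N = mg cos 54° = 21 × 9.8 × 0.5878 = 120.969 N.
Kinetic friction acts up the slope with magnitude f = μN = 0.44 × 120.969 = 53.226 N.
Net force along the incline is 166.492 − 53.226 = 113.266 N, so a = 113.266 / 21 = 5.3936 m/s².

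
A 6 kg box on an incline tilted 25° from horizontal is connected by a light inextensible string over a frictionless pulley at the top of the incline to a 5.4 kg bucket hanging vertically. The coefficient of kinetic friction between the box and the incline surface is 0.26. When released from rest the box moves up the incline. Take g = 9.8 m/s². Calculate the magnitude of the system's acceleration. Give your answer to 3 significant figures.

For the box on the incline: the weight component along the slope is m₁g sin 25° = 6 × 9.8 × 0.4226 = 24.849 N and the normal force is N = m₁g cos 25° = 53.291 N.
Kinetic friction opposes the box's motion up the incline: f = μN = 0.26 × 53.291 = 13.856 N acting down the slope.
Newton's second law for the box (up-slope positive): T − 24.849 − 13.856 = 6 a. For the hanging bucket (downward positive): 5.4 × 9.8 − T = 5.4 a.
Adding the two equations eliminates T: 14.215 = 11.4 a, so a = 1.2469 m/s².

1.25 m/s²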